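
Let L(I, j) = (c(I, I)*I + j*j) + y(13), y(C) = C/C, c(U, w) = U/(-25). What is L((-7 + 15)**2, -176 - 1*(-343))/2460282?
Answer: 31507/2795775 ≈ 0.011270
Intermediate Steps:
c(U, w) = -U/25 (c(U, w) = U*(-1/25) = -U/25)
y(C) = 1
L(I, j) = 1 + j**2 - I**2/25 (L(I, j) = ((-I/25)*I + j*j) + 1 = (-I**2/25 + j**2) + 1 = (j**2 - I**2/25) + 1 = 1 + j**2 - I**2/25)
L((-7 + 15)**2, -176 - 1*(-343))/2460282 = (1 + (-176 - 1*(-343))**2 - (-7 + 15)**4/25)/2460282 = (1 + (-176 + 343)**2 - (8**2)**2/25)*(1/2460282) = (1 + 167**2 - 1/25*64**2)*(1/2460282) = (1 + 27889 - 1/25*4096)*(1/2460282) = (1 + 27889 - 4096/25)*(1/2460282) = (693154/25)*(1/2460282) = 31507/2795775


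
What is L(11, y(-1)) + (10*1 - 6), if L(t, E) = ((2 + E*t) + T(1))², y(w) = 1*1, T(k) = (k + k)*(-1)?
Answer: 125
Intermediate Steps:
T(k) = -2*k (T(k) = (2*k)*(-1) = -2*k)
y(w) = 1
L(t, E) = E²*t² (L(t, E) = ((2 + E*t) - 2*1)² = ((2 + E*t) - 2)² = (E*t)² = E²*t²)
L(11, y(-1)) + (10*1 - 6) = 1²*11² + (10*1 - 6) = 1*121 + (10 - 6) = 121 + 4 = 125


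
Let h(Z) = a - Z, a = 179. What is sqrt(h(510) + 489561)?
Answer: sqrt(489230) ≈ 699.45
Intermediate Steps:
h(Z) = 179 - Z
sqrt(h(510) + 489561) = sqrt((179 - 1*510) + 489561) = sqrt((179 - 510) + 489561) = sqrt(-331 + 489561) = sqrt(489230)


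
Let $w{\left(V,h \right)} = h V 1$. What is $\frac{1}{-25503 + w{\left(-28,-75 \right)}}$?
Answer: $- \frac{1}{23403} \approx -4.273 \cdot 10^{-5}$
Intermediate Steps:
$w{\left(V,h \right)} = V h$ ($w{\left(V,h \right)} = V h 1 = V h$)
$\frac{1}{-25503 + w{\left(-28,-75 \right)}} = \frac{1}{-25503 - -2100} = \frac{1}{-25503 + 2100} = \frac{1}{-23403} = - \frac{1}{23403}$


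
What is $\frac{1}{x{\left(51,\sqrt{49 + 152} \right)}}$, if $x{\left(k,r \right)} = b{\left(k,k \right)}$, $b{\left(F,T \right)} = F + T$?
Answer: $\frac{1}{102} \approx 0.0098039$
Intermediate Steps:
$x{\left(k,r \right)} = 2 k$ ($x{\left(k,r \right)} = k + k = 2 k$)
$\frac{1}{x{\left(51,\sqrt{49 + 152} \right)}} = \frac{1}{2 \cdot 51} = \frac{1}{102}$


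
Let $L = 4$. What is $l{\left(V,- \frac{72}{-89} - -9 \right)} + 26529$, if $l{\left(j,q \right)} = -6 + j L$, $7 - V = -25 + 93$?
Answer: $26279$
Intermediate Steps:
$V = -61$ ($V = 7 - \left(-25 + 93\right) = 7 - 68 = -61$)
$l{\left(j,q \right)} = -6 + 4 j$ ($l{\left(j,q \right)} = -6 + j 4 = -6 + 4 j$)
$l{\left(V,- \frac{72}{-89} - -9 \right)} + 26529 = \left(-6 + 4 \left(-61\right)\right) + 26529 = \left(-6 - 244\right) + 26529 = -250 + 26529 = 26279$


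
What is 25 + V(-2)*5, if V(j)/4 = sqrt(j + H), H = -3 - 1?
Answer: 25 + 20*I*sqrt(6) ≈ 25.0 + 48.99*I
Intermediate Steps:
H = -4
V(j) = 4*sqrt(-4 + j) (V(j) = 4*sqrt(j - 4) = 4*sqrt(-4 + j))
25 + V(-2)*5 = 25 + (4*sqrt(-4 - 2))*5 = 25 + (4*sqrt(-6))*5 = 25 + (4*(I*sqrt(6)))*5 = 25 + (4*I*sqrt(6))*5 = 25 + 20*I*sqrt(6)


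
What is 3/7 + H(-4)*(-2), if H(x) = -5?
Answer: 73/7 ≈ 10.429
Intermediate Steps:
3/7 + H(-4)*(-2) = 3/7 - 5*(-2) = 3*(⅐) + 10 = 3/7 + 10 = 73/7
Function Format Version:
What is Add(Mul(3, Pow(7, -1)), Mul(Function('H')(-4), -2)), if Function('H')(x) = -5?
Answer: Rational(73, 7) ≈ 10.429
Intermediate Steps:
Add(Mul(3, Pow(7, -1)), Mul(Function('H')(-4), -2)) = Add(Mul(3, Pow(7, -1)), Mul(-5, -2)) = Add(Mul(3, Rational(1, 7)), 10) = Add(Rational(3, 7), 10) = Rational(73, 7)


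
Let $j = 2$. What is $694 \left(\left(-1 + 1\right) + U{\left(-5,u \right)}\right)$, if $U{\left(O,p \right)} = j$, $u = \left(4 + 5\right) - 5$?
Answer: $1388$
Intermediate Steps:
$u = 4$ ($u = 9 - 5 = 4$)
$U{\left(O,p \right)} = 2$
$694 \left(\left(-1 + 1\right) + U{\left(-5,u \right)}\right) = 694 \left(\left(-1 + 1\right) + 2\right) = 694 \left(0 + 2\right) = 694 \cdot 2 = 1388$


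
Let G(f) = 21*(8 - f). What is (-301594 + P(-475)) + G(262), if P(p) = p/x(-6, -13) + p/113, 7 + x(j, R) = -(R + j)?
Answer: -416253743/1356 ≈ -3.0697e+5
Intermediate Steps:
x(j, R) = -7 - R - j (x(j, R) = -7 - (R + j) = -7 + (-R - j) = -7 - R - j)
P(p) = 125*p/1356 (P(p) = p/(-7 - 1*(-13) - 1*(-6)) + p/113 = p/(-7 + 13 + 6) + p*(1/113) = p/12 + p/113 = 125*p/1356)
G(f) = 168 - 21*f
(-301594 + P(-475)) + G(262) = (-301594 + (125/1356)*(-475)) + (168 - 21*262) = (-301594 - 59375/1356) + (168 - 5502) = -409020839/1356 - 5334 = -416253743/1356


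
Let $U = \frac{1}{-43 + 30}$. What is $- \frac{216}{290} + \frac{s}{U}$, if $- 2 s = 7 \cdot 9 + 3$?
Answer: $\frac{62097}{145} \approx 428.26$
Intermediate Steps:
$s = -33$ ($s = - \frac{7 \cdot 9 + 3}{2} = - \frac{63 + 3}{2} = \left(- \frac{1}{2}\right) 66 = -33$)
$U = - \frac{1}{13}$ ($U = \frac{1}{-13} = - \frac{1}{13} \approx -0.076923$)
$- \frac{216}{290} + \frac{s}{U} = - \frac{216}{290} - \frac{33}{- \frac{1}{13}} = \left(-216\right) \frac{1}{290} - -429 = - \frac{108}{145} + 429 = \frac{62097}{145}$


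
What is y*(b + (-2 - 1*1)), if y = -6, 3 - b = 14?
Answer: 84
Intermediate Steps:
b = -11 (b = 3 - 1*14 = 3 - 14 = -11)
y*(b + (-2 - 1*1)) = -6*(-11 + (-2 - 1*1)) = -6*(-11 + (-2 - 1)) = -6*(-11 - 3) = -6*(-14) = 84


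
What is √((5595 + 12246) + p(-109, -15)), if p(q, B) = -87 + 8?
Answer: √17762 ≈ 133.27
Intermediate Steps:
p(q, B) = -79
√((5595 + 12246) + p(-109, -15)) = √((5595 + 12246) - 79) = √(17841 - 79) = √17762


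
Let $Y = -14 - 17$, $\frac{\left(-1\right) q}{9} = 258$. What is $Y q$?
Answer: $71982$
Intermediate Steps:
$q = -2322$ ($q = \left(-9\right) 258 = -2322$)
$Y = -31$
$Y q = \left(-31\right) \left(-2322\right) = 71982$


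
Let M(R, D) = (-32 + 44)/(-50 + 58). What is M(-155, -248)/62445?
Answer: 1/41630 ≈ 2.4021e-5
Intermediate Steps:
M(R, D) = 3/2 (M(R, D) = 12/8 = 12*(1/8) = 3/2)
M(-155, -248)/62445 = (3/2)/62445 = (3/2)*(1/62445) = 1/41630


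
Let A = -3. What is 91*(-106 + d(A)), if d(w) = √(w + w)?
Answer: -9646 + 91*I*√6 ≈ -9646.0 + 222.9*I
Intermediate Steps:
d(w) = √2*√w (d(w) = √(2*w) = √2*√w)
91*(-106 + d(A)) = 91*(-106 + √2*√(-3)) = 91*(-106 + √2*(I*√3)) = 91*(-106 + I*√6) = -9646 + 91*I*√6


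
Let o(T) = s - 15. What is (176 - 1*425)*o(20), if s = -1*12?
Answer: 6723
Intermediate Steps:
s = -12
o(T) = -27 (o(T) = -12 - 15 = -27)
(176 - 1*425)*o(20) = (176 - 1*425)*(-27) = (176 - 425)*(-27) = -249*(-27) = 6723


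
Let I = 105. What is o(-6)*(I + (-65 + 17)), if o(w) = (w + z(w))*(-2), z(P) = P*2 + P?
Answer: 2736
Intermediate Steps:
z(P) = 3*P (z(P) = 2*P + P = 3*P)
o(w) = -8*w (o(w) = (w + 3*w)*(-2) = (4*w)*(-2) = -8*w)
o(-6)*(I + (-65 + 17)) = (-8*(-6))*(105 + (-65 + 17)) = 48*(105 - 48) = 48*57 = 2736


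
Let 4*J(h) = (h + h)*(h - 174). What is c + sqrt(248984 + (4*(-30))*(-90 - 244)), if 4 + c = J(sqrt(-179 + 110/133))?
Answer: -24761/266 + 2*sqrt(72266) - 261*I*sqrt(350189)/133 ≈ 444.56 - 1161.3*I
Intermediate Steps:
J(h) = h*(-174 + h)/2 (J(h) = ((h + h)*(h - 174))/4 = ((2*h)*(-174 + h))/4 = (2*h*(-174 + h))/4 = h*(-174 + h)/2)
c = -4 + 3*I*sqrt(350189)*(-174 + 3*I*sqrt(350189)/133)/266 (c = -4 + sqrt(-179 + 110/133)*(-174 + sqrt(-179 + 110/133))/2 = -4 + sqrt(-23697/133)*(-174 + sqrt(-23697/133))/2 = -4 + (3*I*sqrt(350189)/133)*(-174 + 3*I*sqrt(350189)/133)/2 = -4 + 3*I*sqrt(350189)*(-174 + 3*I*sqrt(350189)/133)/266 ≈ -93.086 - 1161.3*I)
c + sqrt(248984 + (4*(-30))*(-90 - 244)) = (-24761/266 - 261*I*sqrt(350189)/133) + sqrt(248984 + (4*(-30))*(-90 - 244)) = (-24761/266 - 261*I*sqrt(350189)/133) + sqrt(248984 - 120*(-334)) = (-24761/266 - 261*I*sqrt(350189)/133) + sqrt(248984 + 40080) = (-24761/266 - 261*I*sqrt(350189)/133) + sqrt(289064) = (-24761/266 - 261*I*sqrt(350189)/133) + 2*sqrt(72266) = -24761/266 + 2*sqrt(72266) - 261*I*sqrt(350189)/133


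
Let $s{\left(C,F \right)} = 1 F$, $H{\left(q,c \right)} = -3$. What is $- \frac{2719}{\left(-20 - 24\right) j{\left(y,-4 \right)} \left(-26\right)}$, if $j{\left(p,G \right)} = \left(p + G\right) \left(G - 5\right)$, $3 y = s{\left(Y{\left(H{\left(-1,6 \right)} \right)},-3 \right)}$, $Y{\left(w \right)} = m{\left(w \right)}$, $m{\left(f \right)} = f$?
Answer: $- \frac{2719}{51480} \approx -0.052817$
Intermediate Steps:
$Y{\left(w \right)} = w$
$s{\left(C,F \right)} = F$
$y = -1$ ($y = \frac{1}{3} \left(-3\right) = -1$)
$j{\left(p,G \right)} = \left(-5 + G\right) \left(G + p\right)$ ($j{\left(p,G \right)} = \left(G + p\right) \left(-5 + G\right) = \left(-5 + G\right) \left(G + p\right)$)
$- \frac{2719}{\left(-20 - 24\right) j{\left(y,-4 \right)} \left(-26\right)} = - \frac{2719}{\left(-20 - 24\right) \left(\left(-4\right)^{2} - -20 - -5 - -4\right) \left(-26\right)} = - \frac{2719}{\left(-20 - 24\right) \left(16 + 20 + 5 + 4\right) \left(-26\right)} = - \frac{2719}{\left(-44\right) 45 \left(-26\right)} = - \frac{2719}{\left(-1980\right) \left(-26\right)} = - \frac{2719}{51480}$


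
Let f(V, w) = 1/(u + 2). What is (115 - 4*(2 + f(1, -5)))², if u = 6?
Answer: 45369/4 ≈ 11342.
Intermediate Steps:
f(V, w) = ⅛ (f(V, w) = 1/(6 + 2) = 1/8 = ⅛)
(115 - 4*(2 + f(1, -5)))² = (115 - 4*(2 + ⅛))² = (115 - 4*17/8)² = (115 - 17/2)² = (213/2)² = 45369/4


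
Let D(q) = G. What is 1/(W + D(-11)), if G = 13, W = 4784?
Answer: 1/4797 ≈ 0.00020846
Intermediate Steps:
D(q) = 13
1/(W + D(-11)) = 1/(4784 + 13) = 1/4797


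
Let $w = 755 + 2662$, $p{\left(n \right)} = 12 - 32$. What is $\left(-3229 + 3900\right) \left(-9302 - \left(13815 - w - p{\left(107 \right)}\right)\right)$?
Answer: $-13232120$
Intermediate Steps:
$p{\left(n \right)} = -20$ ($p{\left(n \right)} = 12 - 32 = -20$)
$w = 3417$
$\left(-3229 + 3900\right) \left(-9302 - \left(13815 - w - p{\left(107 \right)}\right)\right) = \left(-3229 + 3900\right) \left(-9302 + \left(\left(3417 - 20\right) - 13815\right)\right) = 671 \left(-9302 + \left(3397 - 13815\right)\right) = 671 \left(-9302 - 10418\right) = 671 \left(-19720\right) = -13232120$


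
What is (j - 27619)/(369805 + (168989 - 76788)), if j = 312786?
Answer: 285167/462006 ≈ 0.61724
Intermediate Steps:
(j - 27619)/(369805 + (168989 - 76788)) = (312786 - 27619)/(369805 + (168989 - 76788)) = 285167/(369805 + 92201) = 285167/462006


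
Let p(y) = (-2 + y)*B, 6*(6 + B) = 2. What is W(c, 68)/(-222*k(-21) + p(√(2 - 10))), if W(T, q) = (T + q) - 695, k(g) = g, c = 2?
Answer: -2190625/16380226 - 10625*I*√2/32760452 ≈ -0.13374 - 0.00045866*I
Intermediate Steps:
B = -17/3 (B = -6 + (⅙)*2 = -6 + ⅓ = -17/3 ≈ -5.6667)
p(y) = 34/3 - 17*y/3 (p(y) = (-2 + y)*(-17/3) = 34/3 - 17*y/3)
W(T, q) = -695 + T + q
W(c, 68)/(-222*k(-21) + p(√(2 - 10))) = (-695 + 2 + 68)/(-222*(-21) + (34/3 - 17*√(2 - 10)/3)) = -625/(4662 + (34/3 - 34*I*√2/3)) = -625/(14020/3 - 34*I*√2/3)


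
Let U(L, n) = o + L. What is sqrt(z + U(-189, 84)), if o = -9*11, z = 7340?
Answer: 2*sqrt(1763) ≈ 83.976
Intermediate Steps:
o = -99
U(L, n) = -99 + L
sqrt(z + U(-189, 84)) = sqrt(7340 + (-99 - 189)) = sqrt(7340 - 288) = sqrt(7052) = 2*sqrt(1763)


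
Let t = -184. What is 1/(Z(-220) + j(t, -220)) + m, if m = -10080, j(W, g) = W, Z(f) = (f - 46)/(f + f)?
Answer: -406697980/40347 ≈ -10080.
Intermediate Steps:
Z(f) = (-46 + f)/(2*f) (Z(f) = (-46 + f)/((2*f)) = (-46 + f)*(1/(2*f)) = (-46 + f)/(2*f))
1/(Z(-220) + j(t, -220)) + m = 1/((½)*(-46 - 220)/(-220) - 184) - 10080 = 1/((½)*(-1/220)*(-266) - 184) - 10080 = 1/(133/220 - 184) - 10080 = 1/(-40347/220) - 10080 = -220/40347 - 10080 = -406697980/40347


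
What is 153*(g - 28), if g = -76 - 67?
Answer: -26163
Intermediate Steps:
g = -143
153*(g - 28) = 153*(-143 - 28) = 153*(-171) = -26163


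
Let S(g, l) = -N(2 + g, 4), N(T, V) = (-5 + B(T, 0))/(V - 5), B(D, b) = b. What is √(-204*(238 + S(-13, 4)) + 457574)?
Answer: √410042 ≈ 640.35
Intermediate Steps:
N(T, V) = -5/(-5 + V) (N(T, V) = (-5 + 0)/(V - 5) = -5/(-5 + V))
S(g, l) = -5 (S(g, l) = -(-5)/(-5 + 4) = -(-5)/(-1) = -(-5)*(-1) = -1*5 = -5)
√(-204*(238 + S(-13, 4)) + 457574) = √(-204*(238 - 5) + 457574) = √(-204*233 + 457574) = √(-47532 + 457574) = √410042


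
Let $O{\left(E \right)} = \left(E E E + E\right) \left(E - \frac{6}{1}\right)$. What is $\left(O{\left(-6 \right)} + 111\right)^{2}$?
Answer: $7700625$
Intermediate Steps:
$O{\left(E \right)} = \left(-6 + E\right) \left(E + E^{3}\right)$ ($O{\left(E \right)} = \left(E^{2} E + E\right) \left(E - 6\right) = \left(E^{3} + E\right) \left(E - 6\right) = \left(E + E^{3}\right) \left(-6 + E\right) = \left(-6 + E\right) \left(E + E^{3}\right)$)
$\left(O{\left(-6 \right)} + 111\right)^{2} = \left(- 6 \left(-6 - 6 + \left(-6\right)^{3} - 6 \left(-6\right)^{2}\right) + 111\right)^{2} = \left(- 6 \left(-6 - 6 - 216 - 216\right) + 111\right)^{2} = \left(\left(-6\right) \left(-444\right) + 111\right)^{2} = \left(2664 + 111\right)^{2} = 2775^{2} = 7700625$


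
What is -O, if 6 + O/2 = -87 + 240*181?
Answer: -86694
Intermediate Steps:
O = 86694 (O = -12 + 2*(-87 + 240*181) = -12 + 2*(-87 + 43440) = -12 + 2*43353 = -12 + 86706 = 86694)
-O = -1*86694 = -86694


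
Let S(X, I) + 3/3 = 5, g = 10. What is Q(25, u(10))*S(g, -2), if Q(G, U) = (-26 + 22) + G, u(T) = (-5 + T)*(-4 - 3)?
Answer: 84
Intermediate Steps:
S(X, I) = 4 (S(X, I) = -1 + 5 = 4)
u(T) = 35 - 7*T (u(T) = (-5 + T)*(-7) = 35 - 7*T)
Q(G, U) = -4 + G
Q(25, u(10))*S(g, -2) = (-4 + 25)*4 = 21*4 = 84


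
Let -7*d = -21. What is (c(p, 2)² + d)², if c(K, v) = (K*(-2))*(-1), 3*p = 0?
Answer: 9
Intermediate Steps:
p = 0 (p = (⅓)*0 = 0)
c(K, v) = 2*K (c(K, v) = -2*K*(-1) = 2*K)
d = 3 (d = -⅐*(-21) = 3)
(c(p, 2)² + d)² = ((2*0)² + 3)² = (0² + 3)² = (0 + 3)² = 3² = 9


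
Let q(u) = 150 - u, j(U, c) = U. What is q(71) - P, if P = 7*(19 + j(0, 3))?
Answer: -54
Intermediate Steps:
P = 133 (P = 7*(19 + 0) = 7*19 = 133)
q(71) - P = (150 - 1*71) - 1*133 = (150 - 71) - 133 = 79 - 133 = -54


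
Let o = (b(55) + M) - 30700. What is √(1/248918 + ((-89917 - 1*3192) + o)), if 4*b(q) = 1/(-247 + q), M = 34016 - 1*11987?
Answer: I*√3632432403869053995/5974032 ≈ 319.03*I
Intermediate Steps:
M = 22029 (M = 34016 - 11987 = 22029)
b(q) = 1/(4*(-247 + q))
o = -6659329/768 (o = (1/(4*(-247 + 55)) + 22029) - 30700 = ((¼)/(-192) + 22029) - 30700 = ((¼)*(-1/192) + 22029) - 30700 = (-1/768 + 22029) - 30700 = 16918271/768 - 30700 = -6659329/768 ≈ -8671.0)
√(1/248918 + ((-89917 - 1*3192) + o)) = √(1/248918 + ((-89917 - 1*3192) - 6659329/768)) = √(1/248918 + ((-89917 - 3192) - 6659329/768)) = √(1/248918 + (-93109 - 6659329/768)) = √(1/248918 - 78167041/768) = √(-9728591755435/95584512) = I*√3632432403869053995/5974032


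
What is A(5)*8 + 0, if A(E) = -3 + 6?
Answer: 24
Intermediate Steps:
A(E) = 3
A(5)*8 + 0 = 3*8 + 0 = 24 + 0 = 24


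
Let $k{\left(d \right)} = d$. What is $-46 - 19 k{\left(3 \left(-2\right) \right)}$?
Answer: $68$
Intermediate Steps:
$-46 - 19 k{\left(3 \left(-2\right) \right)} = -46 - 19 \cdot 3 \left(-2\right) = -46 - -114 = -46 + 114 = 68$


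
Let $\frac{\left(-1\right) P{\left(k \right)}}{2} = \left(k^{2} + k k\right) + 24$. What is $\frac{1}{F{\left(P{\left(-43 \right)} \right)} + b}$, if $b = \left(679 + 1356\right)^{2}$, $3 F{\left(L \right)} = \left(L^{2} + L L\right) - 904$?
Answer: $\frac{3}{123249043} \approx 2.4341 \cdot 10^{-8}$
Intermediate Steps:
$P{\left(k \right)} = -48 - 4 k^{2}$ ($P{\left(k \right)} = - 2 \left(\left(k^{2} + k k\right) + 24\right) = - 2 \left(\left(k^{2} + k^{2}\right) + 24\right) = - 2 \left(2 k^{2} + 24\right) = - 2 \left(24 + 2 k^{2}\right) = -48 - 4 k^{2}$)
$F{\left(L \right)} = - \frac{904}{3} + \frac{2 L^{2}}{3}$ ($F{\left(L \right)} = \frac{\left(L^{2} + L L\right) - 904}{3} = \frac{\left(L^{2} + L^{2}\right) - 904}{3} = \frac{2 L^{2} - 904}{3} = \frac{-904 + 2 L^{2}}{3} = - \frac{904}{3} + \frac{2 L^{2}}{3}$)
$b = 4141225$ ($b = 2035^{2} = 4141225$)
$\frac{1}{F{\left(P{\left(-43 \right)} \right)} + b} = \frac{1}{\left(- \frac{904}{3} + \frac{2 \left(-48 - 4 \left(-43\right)^{2}\right)^{2}}{3}\right) + 4141225} = \frac{1}{\left(- \frac{904}{3} + \frac{2 \left(-48 - 7396\right)^{2}}{3}\right) + 4141225} = \frac{1}{\left(- \frac{904}{3} + \frac{2 \left(-7444\right)^{2}}{3}\right) + 4141225} = \frac{1}{\left(- \frac{904}{3} + \frac{2}{3} \cdot 55413136\right) + 4141225} = \frac{1}{\left(- \frac{904}{3} + \frac{110826272}{3}\right) + 4141225} = \frac{1}{\frac{110825368}{3} + 4141225} = \frac{1}{\frac{123249043}{3}} = \frac{3}{123249043}$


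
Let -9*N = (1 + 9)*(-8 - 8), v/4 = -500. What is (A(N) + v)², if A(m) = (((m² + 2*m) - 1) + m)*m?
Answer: 10997447737600/531441 ≈ 2.0694e+7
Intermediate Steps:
v = -2000 (v = 4*(-500) = -2000)
N = 160/9 (N = -(1 + 9)*(-8 - 8)/9 = -10*(-16)/9 = -⅑*(-160) = 160/9 ≈ 17.778)
A(m) = m*(-1 + m² + 3*m) (A(m) = ((-1 + m² + 2*m) + m)*m = (-1 + m² + 3*m)*m = m*(-1 + m² + 3*m))
(A(N) + v)² = (160*(-1 + (160/9)² + 3*(160/9))/9 - 2000)² = (160*(-1 + 25600/81 + 160/3)/9 - 2000)² = ((160/9)*(29839/81) - 2000)² = (4774240/729 - 2000)² = (3316240/729)² = 10997447737600/531441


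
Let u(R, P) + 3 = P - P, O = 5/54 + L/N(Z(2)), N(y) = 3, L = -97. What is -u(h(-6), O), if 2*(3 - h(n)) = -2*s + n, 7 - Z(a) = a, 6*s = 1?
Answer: 3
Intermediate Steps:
s = 1/6 (s = (1/6)*1 = 1/6 ≈ 0.16667)
Z(a) = 7 - a
h(n) = 19/6 - n/2 (h(n) = 3 - (-2*1/6 + n)/2 = 3 - (-1/3 + n)/2 = 3 + (1/6 - n/2) = 19/6 - n/2)
O = -1741/54 (O = 5/54 - 97/3 = -1741/54 ≈ -32.241)
u(R, P) = -3 (u(R, P) = -3 + (P - P) = -3 + 0 = -3)
-u(h(-6), O) = -1*(-3) = 3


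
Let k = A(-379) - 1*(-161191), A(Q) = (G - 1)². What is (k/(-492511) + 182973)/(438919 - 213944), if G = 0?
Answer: 90116054011/110802662225 ≈ 0.81330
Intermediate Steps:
A(Q) = 1 (A(Q) = (0 - 1)² = (-1)² = 1)
k = 161192 (k = 1 - 1*(-161191) = 1 + 161191 = 161192)
(k/(-492511) + 182973)/(438919 - 213944) = (161192/(-492511) + 182973)/(438919 - 213944) = (161192*(-1/492511) + 182973)/224975 = (-161192/492511 + 182973)*(1/224975) = (90116054011/492511)*(1/224975) = 90116054011/110802662225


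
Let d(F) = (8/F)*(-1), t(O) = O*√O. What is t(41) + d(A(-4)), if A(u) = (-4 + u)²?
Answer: -⅛ + 41*√41 ≈ 262.40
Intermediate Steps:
t(O) = O^(3/2)
d(F) = -8/F
t(41) + d(A(-4)) = 41^(3/2) - 8/(-4 - 4)² = 41*√41 - 8/((-8)²) = 41*√41 - 8/64 = 41*√41 - 8*1/64 = 41*√41 - ⅛ = -⅛ + 41*√41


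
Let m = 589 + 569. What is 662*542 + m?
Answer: 359962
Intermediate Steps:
m = 1158
662*542 + m = 662*542 + 1158 = 358804 + 1158 = 359962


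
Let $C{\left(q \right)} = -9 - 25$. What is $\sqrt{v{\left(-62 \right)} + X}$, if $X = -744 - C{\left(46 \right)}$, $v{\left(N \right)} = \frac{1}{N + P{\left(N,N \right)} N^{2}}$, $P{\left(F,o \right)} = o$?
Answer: $\frac{i \sqrt{40349152629390}}{238390} \approx 26.646 i$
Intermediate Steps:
$C{\left(q \right)} = -34$ ($C{\left(q \right)} = -9 - 25 = -34$)
$v{\left(N \right)} = \frac{1}{N + N^{3}}$ ($v{\left(N \right)} = \frac{1}{N + N N^{2}} = \frac{1}{N + N^{3}}$)
$X = -710$ ($X = -744 - -34 = -744 + 34 = -710$)
$\sqrt{v{\left(-62 \right)} + X} = \sqrt{\frac{1}{-62 + \left(-62\right)^{3}} - 710} = \sqrt{\frac{1}{-62 - 238328} - 710} = \sqrt{\frac{1}{-238390} - 710} = \sqrt{- \frac{1}{238390} - 710} = \sqrt{- \frac{169256901}{238390}} = \frac{i \sqrt{40349152629390}}{238390}$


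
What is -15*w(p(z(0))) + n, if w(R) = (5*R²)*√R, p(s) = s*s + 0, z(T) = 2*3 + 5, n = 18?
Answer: -12078807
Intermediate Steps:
z(T) = 11 (z(T) = 6 + 5 = 11)
p(s) = s² (p(s) = s² + 0 = s²)
w(R) = 5*R^(5/2)
-15*w(p(z(0))) + n = -75*(11²)^(5/2) + 18 = -75*121^(5/2) + 18 = -75*161051 + 18 = -15*805255 + 18 = -12078825 + 18 = -12078807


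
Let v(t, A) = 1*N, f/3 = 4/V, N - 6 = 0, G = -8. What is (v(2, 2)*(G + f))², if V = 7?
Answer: 69696/49 ≈ 1422.4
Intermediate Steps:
N = 6 (N = 6 + 0 = 6)
f = 12/7 (f = 3*(4/7) = 12/7 ≈ 1.7143)
v(t, A) = 6 (v(t, A) = 1*6 = 6)
(v(2, 2)*(G + f))² = (6*(-8 + 12/7))² = (6*(-44/7))² = (-264/7)² = 69696/49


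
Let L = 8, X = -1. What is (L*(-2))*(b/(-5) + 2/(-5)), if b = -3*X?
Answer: 16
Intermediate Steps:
b = 3 (b = -3*(-1) = 3)
(L*(-2))*(b/(-5) + 2/(-5)) = (8*(-2))*(3/(-5) + 2/(-5)) = -16*(3*(-⅕) + 2*(-⅕)) = -16*(-⅗ - ⅖) = -16*(-1) = 16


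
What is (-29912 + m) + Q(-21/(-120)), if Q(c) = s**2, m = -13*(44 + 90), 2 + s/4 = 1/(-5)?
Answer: -789414/25 ≈ -31577.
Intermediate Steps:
s = -44/5 (s = -8 + 4*(1/(-5)) = -8 + 4*(1*(-1/5)) = -8 + 4*(-1/5) = -8 - 4/5 = -44/5 ≈ -8.8000)
m = -1742 (m = -13*134 = -1742)
Q(c) = 1936/25 (Q(c) = (-44/5)**2 = 1936/25)
(-29912 + m) + Q(-21/(-120)) = (-29912 - 1742) + 1936/25 = -31654 + 1936/25 = -789414/25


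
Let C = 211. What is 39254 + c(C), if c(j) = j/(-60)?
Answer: 2355029/60 ≈ 39251.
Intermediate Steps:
c(j) = -j/60 (c(j) = j*(-1/60) = -j/60)
39254 + c(C) = 39254 - 1/60*211 = 39254 - 211/60 = 2355029/60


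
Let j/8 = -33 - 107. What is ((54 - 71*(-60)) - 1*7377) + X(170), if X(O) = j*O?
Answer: -193463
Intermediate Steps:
j = -1120 (j = 8*(-33 - 107) = 8*(-140) = -1120)
X(O) = -1120*O
((54 - 71*(-60)) - 1*7377) + X(170) = ((54 - 71*(-60)) - 1*7377) - 1120*170 = ((54 + 4260) - 7377) - 190400 = (4314 - 7377) - 190400 = -3063 - 190400 = -193463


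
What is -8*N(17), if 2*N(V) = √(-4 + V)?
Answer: -4*√13 ≈ -14.422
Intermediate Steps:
N(V) = √(-4 + V)/2
-8*N(17) = -4*√(-4 + 17) = -4*√13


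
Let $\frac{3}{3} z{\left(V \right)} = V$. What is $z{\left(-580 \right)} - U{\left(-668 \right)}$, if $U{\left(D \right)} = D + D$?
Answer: $756$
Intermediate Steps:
$U{\left(D \right)} = 2 D$
$z{\left(V \right)} = V$
$z{\left(-580 \right)} - U{\left(-668 \right)} = -580 - 2 \left(-668\right) = -580 - -1336 = -580 + 1336 = 756$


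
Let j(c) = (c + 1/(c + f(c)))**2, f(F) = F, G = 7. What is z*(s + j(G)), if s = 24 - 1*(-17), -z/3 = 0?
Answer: 0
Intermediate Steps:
z = 0 (z = -3*0 = 0)
s = 41 (s = 24 + 17 = 41)
j(c) = (c + 1/(2*c))**2 (j(c) = (c + 1/(c + c))**2 = (c + 1/(2*c))**2)
z*(s + j(G)) = 0*(41 + (1/4)*(1 + 2*7**2)**2/7**2) = 0*(41 + (1/4)*(1/49)*(1 + 2*49)**2) = 0*(41 + (1/4)*(1/49)*(1 + 98)**2) = 0*(41 + (1/4)*(1/49)*99**2) = 0*(41 + (1/4)*(1/49)*9801) = 0*(41 + 9801/196) = 0*(17837/196) = 0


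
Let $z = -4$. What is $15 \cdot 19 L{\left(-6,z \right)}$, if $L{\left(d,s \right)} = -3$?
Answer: $-855$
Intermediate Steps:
$15 \cdot 19 L{\left(-6,z \right)} = 15 \cdot 19 \left(-3\right) = 285 \left(-3\right) = -855$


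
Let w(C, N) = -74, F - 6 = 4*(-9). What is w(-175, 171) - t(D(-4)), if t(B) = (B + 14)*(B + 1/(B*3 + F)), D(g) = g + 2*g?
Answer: -1649/33 ≈ -49.970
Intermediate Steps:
F = -30 (F = 6 + 4*(-9) = 6 - 36 = -30)
D(g) = 3*g
t(B) = (14 + B)*(B + 1/(-30 + 3*B)) (t(B) = (B + 14)*(B + 1/(B*3 - 30)) = (14 + B)*(B + 1/(3*B - 30)) = (14 + B)*(B + 1/(-30 + 3*B)))
w(-175, 171) - t(D(-4)) = -74 - (14 - 1257*(-4) + 3*(3*(-4))**3 + 12*(3*(-4))**2)/(3*(-10 + 3*(-4))) = -74 - (14 - 419*(-12) + 3*(-12)**3 + 12*(-12)**2)/(3*(-10 - 12)) = -74 - (14 + 5028 + 3*(-1728) + 12*144)/(3*(-22)) = -74 - (-1)*(14 + 5028 - 5184 + 1728)/(3*22) = -74 - (-1)*1586/(3*22) = -74 - 1*(-793/33) = -74 + 793/33 = -1649/33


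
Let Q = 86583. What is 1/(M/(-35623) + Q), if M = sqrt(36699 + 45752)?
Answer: 109873665003207/9513191536972589230 + 35623*sqrt(82451)/9513191536972589230 ≈ 1.1550e-5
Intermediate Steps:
M = sqrt(82451) ≈ 287.14
1/(M/(-35623) + Q) = 1/(sqrt(82451)/(-35623) + 86583) = 1/(sqrt(82451)*(-1/35623) + 86583) = 1/(-sqrt(82451)/35623 + 86583) = 1/(86583 - sqrt(82451)/35623)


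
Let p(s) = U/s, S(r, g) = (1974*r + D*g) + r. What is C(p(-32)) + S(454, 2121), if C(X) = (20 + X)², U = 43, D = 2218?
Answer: 5735809081/1024 ≈ 5.6014e+6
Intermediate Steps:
S(r, g) = 1975*r + 2218*g (S(r, g) = (1974*r + 2218*g) + r = 1975*r + 2218*g)
p(s) = 43/s
C(p(-32)) + S(454, 2121) = (20 + 43/(-32))² + (1975*454 + 2218*2121) = (20 + 43*(-1/32))² + (896650 + 4704378) = (20 - 43/32)² + 5601028 = (597/32)² + 5601028 = 356409/1024 + 5601028 = 5735809081/1024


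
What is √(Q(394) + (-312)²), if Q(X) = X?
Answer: √97738 ≈ 312.63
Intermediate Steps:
√(Q(394) + (-312)²) = √(394 + (-312)²) = √(394 + 97344) = √97738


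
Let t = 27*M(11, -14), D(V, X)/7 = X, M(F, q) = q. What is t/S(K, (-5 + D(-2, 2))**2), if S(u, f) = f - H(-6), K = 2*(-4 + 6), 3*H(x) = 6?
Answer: -378/79 ≈ -4.7848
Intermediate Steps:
D(V, X) = 7*X
H(x) = 2 (H(x) = (1/3)*6 = 2)
K = 4 (K = 2*2 = 4)
S(u, f) = -2 + f (S(u, f) = f - 1*2 = f - 2 = -2 + f)
t = -378 (t = 27*(-14) = -378)
t/S(K, (-5 + D(-2, 2))**2) = -378/(-2 + (-5 + 7*2)**2) = -378/(-2 + (-5 + 14)**2) = -378/(-2 + 9**2) = -378/(-2 + 81) = -378/79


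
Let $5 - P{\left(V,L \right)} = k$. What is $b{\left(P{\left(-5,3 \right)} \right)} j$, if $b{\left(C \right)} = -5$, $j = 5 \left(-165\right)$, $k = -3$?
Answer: $4125$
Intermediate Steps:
$P{\left(V,L \right)} = 8$ ($P{\left(V,L \right)} = 5 - -3 = 5 + 3 = 8$)
$j = -825$
$b{\left(P{\left(-5,3 \right)} \right)} j = \left(-5\right) \left(-825\right) = 4125$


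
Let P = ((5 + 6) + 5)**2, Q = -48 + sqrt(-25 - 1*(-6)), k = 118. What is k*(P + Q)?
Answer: 24544 + 118*I*sqrt(19) ≈ 24544.0 + 514.35*I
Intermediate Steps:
Q = -48 + I*sqrt(19) (Q = -48 + sqrt(-25 + 6) = -48 + sqrt(-19) = -48 + I*sqrt(19) ≈ -48.0 + 4.3589*I)
P = 256 (P = (11 + 5)**2 = 16**2 = 256)
k*(P + Q) = 118*(256 + (-48 + I*sqrt(19))) = 118*(208 + I*sqrt(19)) = 24544 + 118*I*sqrt(19)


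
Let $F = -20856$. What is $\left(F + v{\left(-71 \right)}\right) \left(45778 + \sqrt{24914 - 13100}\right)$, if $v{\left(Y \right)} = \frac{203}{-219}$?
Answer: $- \frac{209098659926}{219} - \frac{4567667 \sqrt{11814}}{219} \approx -9.5705 \cdot 10^{8}$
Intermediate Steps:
$v{\left(Y \right)} = - \frac{203}{219}$ ($v{\left(Y \right)} = 203 \left(- \frac{1}{219}\right) = - \frac{203}{219}$)
$\left(F + v{\left(-71 \right)}\right) \left(45778 + \sqrt{24914 - 13100}\right) = \left(-20856 - \frac{203}{219}\right) \left(45778 + \sqrt{24914 - 13100}\right) = - \frac{4567667 \left(45778 + \sqrt{11814}\right)}{219} = - \frac{209098659926}{219} - \frac{4567667 \sqrt{11814}}{219}$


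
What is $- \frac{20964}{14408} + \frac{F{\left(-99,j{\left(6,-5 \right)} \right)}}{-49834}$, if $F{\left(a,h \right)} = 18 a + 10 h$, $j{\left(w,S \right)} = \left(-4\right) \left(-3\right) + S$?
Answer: $- \frac{127506685}{89751034} \approx -1.4207$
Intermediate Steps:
$j{\left(w,S \right)} = 12 + S$
$F{\left(a,h \right)} = 10 h + 18 a$
$- \frac{20964}{14408} + \frac{F{\left(-99,j{\left(6,-5 \right)} \right)}}{-49834} = - \frac{20964}{14408} + \frac{10 \left(12 - 5\right) + 18 \left(-99\right)}{-49834} = \left(-20964\right) \frac{1}{14408} + \left(10 \cdot 7 - 1782\right) \left(- \frac{1}{49834}\right) = - \frac{5241}{3602} + \left(70 - 1782\right) \left(- \frac{1}{49834}\right) = - \frac{5241}{3602} - - \frac{856}{24917} = - \frac{5241}{3602} + \frac{856}{24917} = - \frac{127506685}{89751034}$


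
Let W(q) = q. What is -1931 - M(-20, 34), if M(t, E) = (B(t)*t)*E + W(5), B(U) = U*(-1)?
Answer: 11664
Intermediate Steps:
B(U) = -U
M(t, E) = 5 - E*t² (M(t, E) = ((-t)*t)*E + 5 = (-t²)*E + 5 = -E*t² + 5 = 5 - E*t²)
-1931 - M(-20, 34) = -1931 - (5 - 1*34*(-20)²) = -1931 - (5 - 1*34*400) = -1931 - (5 - 13600) = -1931 - 1*(-13595) = -1931 + 13595 = 11664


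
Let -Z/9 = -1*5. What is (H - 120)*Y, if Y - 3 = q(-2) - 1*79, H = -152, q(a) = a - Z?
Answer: 33456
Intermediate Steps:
Z = 45 (Z = -(-9)*5 = -9*(-5) = 45)
q(a) = -45 + a (q(a) = a - 1*45 = a - 45 = -45 + a)
Y = -123 (Y = 3 + ((-45 - 2) - 1*79) = 3 + (-47 - 79) = 3 - 126 = -123)
(H - 120)*Y = (-152 - 120)*(-123) = -272*(-123) = 33456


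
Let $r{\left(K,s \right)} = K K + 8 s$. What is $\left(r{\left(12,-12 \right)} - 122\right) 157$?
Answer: $-11618$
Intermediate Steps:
$r{\left(K,s \right)} = K^{2} + 8 s$
$\left(r{\left(12,-12 \right)} - 122\right) 157 = \left(\left(12^{2} + 8 \left(-12\right)\right) - 122\right) 157 = \left(\left(144 - 96\right) - 122\right) 157 = \left(48 - 122\right) 157 = \left(-74\right) 157 = -11618$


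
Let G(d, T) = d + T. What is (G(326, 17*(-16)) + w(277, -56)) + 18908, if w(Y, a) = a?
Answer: 18906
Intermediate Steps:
G(d, T) = T + d
(G(326, 17*(-16)) + w(277, -56)) + 18908 = ((17*(-16) + 326) - 56) + 18908 = ((-272 + 326) - 56) + 18908 = (54 - 56) + 18908 = -2 + 18908 = 18906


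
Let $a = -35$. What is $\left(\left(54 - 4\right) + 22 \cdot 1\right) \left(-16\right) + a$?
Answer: $-1187$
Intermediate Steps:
$\left(\left(54 - 4\right) + 22 \cdot 1\right) \left(-16\right) + a = \left(\left(54 - 4\right) + 22 \cdot 1\right) \left(-16\right) - 35 = \left(50 + 22\right) \left(-16\right) - 35 = 72 \left(-16\right) - 35 = -1152 - 35 = -1187$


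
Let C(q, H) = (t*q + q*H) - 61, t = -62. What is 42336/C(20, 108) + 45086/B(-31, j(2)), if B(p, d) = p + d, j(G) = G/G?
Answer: -18729397/12885 ≈ -1453.6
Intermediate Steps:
j(G) = 1
C(q, H) = -61 - 62*q + H*q (C(q, H) = (-62*q + q*H) - 61 = (-62*q + H*q) - 61 = -61 - 62*q + H*q)
B(p, d) = d + p
42336/C(20, 108) + 45086/B(-31, j(2)) = 42336/(-61 - 62*20 + 108*20) + 45086/(1 - 31) = 42336/(-61 - 1240 + 2160) + 45086/(-30) = 42336/859 + 45086*(-1/30) = 42336*(1/859) - 22543/15 = 42336/859 - 22543/15 = -18729397/12885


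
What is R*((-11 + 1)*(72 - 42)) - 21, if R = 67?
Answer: -20121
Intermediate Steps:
R*((-11 + 1)*(72 - 42)) - 21 = 67*((-11 + 1)*(72 - 42)) - 21 = 67*(-10*30) - 21 = 67*(-300) - 21 = -20100 - 21 = -20121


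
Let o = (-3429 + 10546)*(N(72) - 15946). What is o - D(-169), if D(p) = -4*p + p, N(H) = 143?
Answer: -112470458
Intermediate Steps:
D(p) = -3*p
o = -112469951 (o = (-3429 + 10546)*(143 - 15946) = 7117*(-15803) = -112469951)
o - D(-169) = -112469951 - (-3)*(-169) = -112469951 - 1*507 = -112469951 - 507 = -112470458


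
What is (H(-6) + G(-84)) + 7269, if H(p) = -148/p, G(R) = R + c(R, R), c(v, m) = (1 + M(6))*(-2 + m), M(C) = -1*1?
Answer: 21629/3 ≈ 7209.7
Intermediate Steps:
M(C) = -1
c(v, m) = 0 (c(v, m) = (1 - 1)*(-2 + m) = 0*(-2 + m) = 0)
G(R) = R (G(R) = R + 0 = R)
(H(-6) + G(-84)) + 7269 = (-148/(-6) - 84) + 7269 = (-148*(-⅙) - 84) + 7269 = (74/3 - 84) + 7269 = -178/3 + 7269 = 21629/3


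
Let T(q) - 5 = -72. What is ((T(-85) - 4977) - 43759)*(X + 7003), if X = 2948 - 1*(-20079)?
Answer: -1465554090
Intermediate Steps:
T(q) = -67 (T(q) = 5 - 72 = -67)
X = 23027 (X = 2948 + 20079 = 23027)
((T(-85) - 4977) - 43759)*(X + 7003) = ((-67 - 4977) - 43759)*(23027 + 7003) = (-5044 - 43759)*30030 = -48803*30030 = -1465554090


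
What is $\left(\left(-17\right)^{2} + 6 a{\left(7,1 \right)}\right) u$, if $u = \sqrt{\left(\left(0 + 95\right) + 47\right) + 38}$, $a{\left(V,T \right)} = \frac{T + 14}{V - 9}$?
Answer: $1464 \sqrt{5} \approx 3273.6$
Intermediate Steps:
$a{\left(V,T \right)} = \frac{14 + T}{-9 + V}$
$u = 6 \sqrt{5}$ ($u = \sqrt{\left(95 + 47\right) + 38} = \sqrt{142 + 38} = \sqrt{180} = 6 \sqrt{5} \approx 13.416$)
$\left(\left(-17\right)^{2} + 6 a{\left(7,1 \right)}\right) u = \left(\left(-17\right)^{2} + 6 \frac{14 + 1}{-9 + 7}\right) 6 \sqrt{5} = \left(289 + 6 \frac{1}{-2} \cdot 15\right) 6 \sqrt{5} = \left(289 + 6 \left(\left(- \frac{1}{2}\right) 15\right)\right) 6 \sqrt{5} = \left(289 + 6 \left(- \frac{15}{2}\right)\right) 6 \sqrt{5} = \left(289 - 45\right) 6 \sqrt{5} = 244 \cdot 6 \sqrt{5} = 1464 \sqrt{5}$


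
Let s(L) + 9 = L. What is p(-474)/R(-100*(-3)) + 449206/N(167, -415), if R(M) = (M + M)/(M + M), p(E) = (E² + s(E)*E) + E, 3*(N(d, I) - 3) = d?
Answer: 40550481/88 ≈ 4.6080e+5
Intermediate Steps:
s(L) = -9 + L
N(d, I) = 3 + d/3
p(E) = E + E² + E*(-9 + E) (p(E) = (E² + (-9 + E)*E) + E = (E² + E*(-9 + E)) + E = E + E² + E*(-9 + E))
R(M) = 1 (R(M) = (2*M)/((2*M)) = (2*M)*(1/(2*M)) = 1)
p(-474)/R(-100*(-3)) + 449206/N(167, -415) = (2*(-474)*(-4 - 474))/1 + 449206/(3 + (⅓)*167) = (2*(-474)*(-478))*1 + 449206/(3 + 167/3) = 453144*1 + 449206/(176/3) = 453144 + 449206*(3/176) = 453144 + 673809/88 = 40550481/88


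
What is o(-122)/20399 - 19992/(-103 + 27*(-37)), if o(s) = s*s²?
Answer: -796623844/11239849 ≈ -70.875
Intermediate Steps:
o(s) = s³
o(-122)/20399 - 19992/(-103 + 27*(-37)) = (-122)³/20399 - 19992/(-103 + 27*(-37)) = -1815848*1/20399 - 19992/(-103 - 999) = -1815848/20399 - 19992/(-1102) = -1815848/20399 - 19992*(-1/1102) = -1815848/20399 + 9996/551 = -796623844/11239849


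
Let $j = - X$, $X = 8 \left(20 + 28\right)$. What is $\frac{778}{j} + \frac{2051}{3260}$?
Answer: $- \frac{218587}{156480} \approx -1.3969$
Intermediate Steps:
$X = 384$ ($X = 8 \cdot 48 = 384$)
$j = -384$ ($j = \left(-1\right) 384 = -384$)
$\frac{778}{j} + \frac{2051}{3260} = \frac{778}{-384} + \frac{2051}{3260} = 778 \left(- \frac{1}{384}\right) + 2051 \cdot \frac{1}{3260} = - \frac{389}{192} + \frac{2051}{3260} = - \frac{218587}{156480}$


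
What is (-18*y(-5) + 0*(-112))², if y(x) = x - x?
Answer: 0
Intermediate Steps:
y(x) = 0
(-18*y(-5) + 0*(-112))² = (-18*0 + 0*(-112))² = (0 + 0)² = 0² = 0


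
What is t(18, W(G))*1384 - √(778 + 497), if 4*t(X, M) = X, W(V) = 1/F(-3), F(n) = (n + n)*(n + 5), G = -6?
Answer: 6228 - 5*√51 ≈ 6192.3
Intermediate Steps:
F(n) = 2*n*(5 + n) (F(n) = (2*n)*(5 + n) = 2*n*(5 + n))
W(V) = -1/12 (W(V) = 1/(2*(-3)*(5 - 3)) = 1/(2*(-3)*2) = 1/(-12) = -1/12)
t(X, M) = X/4
t(18, W(G))*1384 - √(778 + 497) = ((¼)*18)*1384 - √(778 + 497) = (9/2)*1384 - √1275 = 6228 - 5*√51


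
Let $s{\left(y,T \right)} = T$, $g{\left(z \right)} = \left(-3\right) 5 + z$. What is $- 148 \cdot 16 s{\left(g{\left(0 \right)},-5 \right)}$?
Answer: $11840$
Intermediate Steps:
$g{\left(z \right)} = -15 + z$
$- 148 \cdot 16 s{\left(g{\left(0 \right)},-5 \right)} = - 148 \cdot 16 \left(-5\right) = \left(-148\right) \left(-80\right) = 11840$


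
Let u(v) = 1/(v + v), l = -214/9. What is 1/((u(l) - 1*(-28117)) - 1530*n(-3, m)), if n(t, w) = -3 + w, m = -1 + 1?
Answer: 428/13998587 ≈ 3.0575e-5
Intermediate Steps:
m = 0
l = -214/9 (l = -214*⅑ = -214/9 ≈ -23.778)
u(v) = 1/(2*v)
1/((u(l) - 1*(-28117)) - 1530*n(-3, m)) = 1/((1/(2*(-214/9)) - 1*(-28117)) - 1530*(-3 + 0)) = 1/(((½)*(-9/214) + 28117) - 1530*(-3)) = 1/((-9/428 + 28117) + 4590) = 1/(12034067/428 + 4590) = 1/(13998587/428) = 428/13998587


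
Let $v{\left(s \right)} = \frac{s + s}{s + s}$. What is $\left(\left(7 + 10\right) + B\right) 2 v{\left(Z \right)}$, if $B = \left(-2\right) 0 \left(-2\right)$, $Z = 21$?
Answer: $34$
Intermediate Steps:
$v{\left(s \right)} = 1$ ($v{\left(s \right)} = \frac{2 s}{2 s} = 2 s \frac{1}{2 s} = 1$)
$B = 0$ ($B = 0 \left(-2\right) = 0$)
$\left(\left(7 + 10\right) + B\right) 2 v{\left(Z \right)} = \left(\left(7 + 10\right) + 0\right) 2 \cdot 1 = \left(17 + 0\right) 2 \cdot 1 = 17 \cdot 2 \cdot 1 = 34 \cdot 1 = 34$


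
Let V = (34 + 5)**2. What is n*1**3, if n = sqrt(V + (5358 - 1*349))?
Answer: sqrt(6530) ≈ 80.808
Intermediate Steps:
V = 1521 (V = 39**2 = 1521)
n = sqrt(6530) (n = sqrt(1521 + (5358 - 1*349)) = sqrt(1521 + (5358 - 349)) = sqrt(1521 + 5009) = sqrt(6530) ≈ 80.808)
n*1**3 = sqrt(6530)*1**3 = sqrt(6530)*1 = sqrt(6530)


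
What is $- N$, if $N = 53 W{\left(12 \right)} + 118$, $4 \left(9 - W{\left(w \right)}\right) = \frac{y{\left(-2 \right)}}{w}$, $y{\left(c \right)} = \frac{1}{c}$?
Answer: $- \frac{57173}{96} \approx -595.55$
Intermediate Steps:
$W{\left(w \right)} = 9 + \frac{1}{8 w}$ ($W{\left(w \right)} = 9 - \frac{\frac{1}{-2} \frac{1}{w}}{4} = 9 - \frac{\left(- \frac{1}{2}\right) \frac{1}{w}}{4} = 9 + \frac{1}{8 w}$)
$N = \frac{57173}{96}$ ($N = 53 \left(9 + \frac{1}{8 \cdot 12}\right) + 118 = 53 \left(9 + \frac{1}{8} \cdot \frac{1}{12}\right) + 118 = 53 \left(9 + \frac{1}{96}\right) + 118 = 53 \cdot \frac{865}{96} + 118 = \frac{45845}{96} + 118 = \frac{57173}{96} \approx 595.55$)
$- N = \left(-1\right) \frac{57173}{96} = - \frac{57173}{96}$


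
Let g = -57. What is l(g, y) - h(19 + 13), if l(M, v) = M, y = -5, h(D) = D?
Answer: -89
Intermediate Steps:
l(g, y) - h(19 + 13) = -57 - (19 + 13) = -57 - 1*32 = -57 - 32 = -89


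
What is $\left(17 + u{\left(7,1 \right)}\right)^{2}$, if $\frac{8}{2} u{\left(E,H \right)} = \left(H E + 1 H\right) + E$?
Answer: $\frac{6889}{16} \approx 430.56$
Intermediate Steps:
$u{\left(E,H \right)} = \frac{E}{4} + \frac{H}{4} + \frac{E H}{4}$ ($u{\left(E,H \right)} = \frac{\left(H E + 1 H\right) + E}{4} = \frac{\left(E H + H\right) + E}{4} = \frac{\left(H + E H\right) + E}{4} = \frac{E + H + E H}{4} = \frac{E}{4} + \frac{H}{4} + \frac{E H}{4}$)
$\left(17 + u{\left(7,1 \right)}\right)^{2} = \left(17 + \left(\frac{1}{4} \cdot 7 + \frac{1}{4} \cdot 1 + \frac{1}{4} \cdot 7 \cdot 1\right)\right)^{2} = \left(17 + \left(\frac{7}{4} + \frac{1}{4} + \frac{7}{4}\right)\right)^{2} = \left(17 + \frac{15}{4}\right)^{2} = \left(\frac{83}{4}\right)^{2} = \frac{6889}{16}$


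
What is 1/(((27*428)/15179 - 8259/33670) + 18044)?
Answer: 511076930/9222135852079 ≈ 5.5419e-5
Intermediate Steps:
1/(((27*428)/15179 - 8259/33670) + 18044) = 1/((11556*(1/15179) - 8259*1/33670) + 18044) = 1/((11556/15179 - 8259/33670) + 18044) = 1/(263727159/511076930 + 18044) = 1/(9222135852079/511076930) = 511076930/9222135852079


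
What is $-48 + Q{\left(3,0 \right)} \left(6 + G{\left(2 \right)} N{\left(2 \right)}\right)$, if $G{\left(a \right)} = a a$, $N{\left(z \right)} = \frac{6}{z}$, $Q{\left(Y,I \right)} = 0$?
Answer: $-48$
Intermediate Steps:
$G{\left(a \right)} = a^{2}$
$-48 + Q{\left(3,0 \right)} \left(6 + G{\left(2 \right)} N{\left(2 \right)}\right) = -48 + 0 \left(6 + 2^{2} \cdot \frac{6}{2}\right) = -48 + 0 \left(6 + 4 \cdot 6 \cdot \frac{1}{2}\right) = -48 + 0 \left(6 + 4 \cdot 3\right) = -48 + 0 \left(6 + 12\right) = -48 + 0 \cdot 18 = -48 + 0 = -48$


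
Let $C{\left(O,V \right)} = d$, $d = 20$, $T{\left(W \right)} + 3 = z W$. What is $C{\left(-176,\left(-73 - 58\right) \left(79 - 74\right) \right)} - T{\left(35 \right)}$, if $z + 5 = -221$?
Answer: $7933$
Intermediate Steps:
$z = -226$ ($z = -5 - 221 = -226$)
$T{\left(W \right)} = -3 - 226 W$
$C{\left(O,V \right)} = 20$
$C{\left(-176,\left(-73 - 58\right) \left(79 - 74\right) \right)} - T{\left(35 \right)} = 20 - \left(-3 - 7910\right) = 20 - -7913 = 20 + 7913 = 7933$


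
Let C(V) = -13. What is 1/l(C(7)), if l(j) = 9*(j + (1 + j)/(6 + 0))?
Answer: -1/135 ≈ -0.0074074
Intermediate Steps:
l(j) = 3/2 + 21*j/2 (l(j) = 9*(j + (1 + j)/6) = 9*(j + (1 + j)*(⅙)) = 9*(j + (⅙ + j/6)) = 9*(⅙ + 7*j/6) = 3/2 + 21*j/2)
1/l(C(7)) = 1/(3/2 + (21/2)*(-13)) = 1/(3/2 - 273/2) = 1/(-135) = -1/135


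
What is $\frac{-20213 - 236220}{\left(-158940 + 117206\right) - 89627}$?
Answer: $\frac{256433}{131361} \approx 1.9521$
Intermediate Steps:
$\frac{-20213 - 236220}{\left(-158940 + 117206\right) - 89627} = - \frac{256433}{-41734 - 89627} = - \frac{256433}{-131361} = \left(-256433\right) \left(- \frac{1}{131361}\right) = \frac{256433}{131361}$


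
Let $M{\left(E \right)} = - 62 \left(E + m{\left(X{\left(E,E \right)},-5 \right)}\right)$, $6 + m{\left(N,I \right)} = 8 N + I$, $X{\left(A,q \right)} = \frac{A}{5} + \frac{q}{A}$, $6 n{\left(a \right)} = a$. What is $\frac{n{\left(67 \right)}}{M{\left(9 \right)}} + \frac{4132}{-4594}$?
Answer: $- \frac{79161799}{87157368} \approx -0.90826$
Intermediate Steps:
$n{\left(a \right)} = \frac{a}{6}$
$X{\left(A,q \right)} = \frac{A}{5} + \frac{q}{A}$ ($X{\left(A,q \right)} = A \frac{1}{5} + \frac{q}{A} = \frac{A}{5} + \frac{q}{A}$)
$m{\left(N,I \right)} = -6 + I + 8 N$ ($m{\left(N,I \right)} = -6 + \left(8 N + I\right) = -6 + \left(I + 8 N\right) = -6 + I + 8 N$)
$M{\left(E \right)} = 186 - \frac{806 E}{5}$ ($M{\left(E \right)} = - 62 \left(E - \left(11 - 8 \left(\frac{E}{5} + \frac{E}{E}\right)\right)\right) = - 62 \left(E - \left(11 - 8 \left(\frac{E}{5} + 1\right)\right)\right) = - 62 \left(E - \left(11 - 8 \left(1 + \frac{E}{5}\right)\right)\right) = - 62 \left(E - \left(3 - \frac{8 E}{5}\right)\right) = - 62 \left(E + \left(-3 + \frac{8 E}{5}\right)\right) = - 62 \left(-3 + \frac{13 E}{5}\right) = 186 - \frac{806 E}{5}$)
$\frac{n{\left(67 \right)}}{M{\left(9 \right)}} + \frac{4132}{-4594} = \frac{\frac{1}{6} \cdot 67}{186 - \frac{7254}{5}} + \frac{4132}{-4594} = \frac{67}{6 \left(186 - \frac{7254}{5}\right)} + 4132 \left(- \frac{1}{4594}\right) = \frac{67}{6 \left(- \frac{6324}{5}\right)} - \frac{2066}{2297} = \frac{67}{6} \left(- \frac{5}{6324}\right) - \frac{2066}{2297} = - \frac{335}{37944} - \frac{2066}{2297} = - \frac{79161799}{87157368}$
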